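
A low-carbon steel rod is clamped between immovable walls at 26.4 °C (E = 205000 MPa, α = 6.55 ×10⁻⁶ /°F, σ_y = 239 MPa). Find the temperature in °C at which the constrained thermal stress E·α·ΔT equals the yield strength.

E = 205000 MPa = 205.0 GPa.
α = 6.55×10⁻⁶/°F × 9/5 = 11.8×10⁻⁶/K.
E·α·ΔT = 239.0 MPa ⇒ ΔT = 239.0 / (205.0×10³ × 11.8×10⁻⁶) = 98.88 K.
T = 26.4 + 98.88 = 125.3 °C.

125 °C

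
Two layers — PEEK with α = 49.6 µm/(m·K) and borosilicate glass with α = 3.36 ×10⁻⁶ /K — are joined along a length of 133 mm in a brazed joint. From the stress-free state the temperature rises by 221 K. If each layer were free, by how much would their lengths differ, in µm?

Δα = |49.6 − 3.36|×10⁻⁶/K = 46.2×10⁻⁶/K.
ΔL_mismatch = Δα·L·ΔT = 46.2×10⁻⁶ × 133.0 mm × 221.0 K = 1360 µm.

1360 µm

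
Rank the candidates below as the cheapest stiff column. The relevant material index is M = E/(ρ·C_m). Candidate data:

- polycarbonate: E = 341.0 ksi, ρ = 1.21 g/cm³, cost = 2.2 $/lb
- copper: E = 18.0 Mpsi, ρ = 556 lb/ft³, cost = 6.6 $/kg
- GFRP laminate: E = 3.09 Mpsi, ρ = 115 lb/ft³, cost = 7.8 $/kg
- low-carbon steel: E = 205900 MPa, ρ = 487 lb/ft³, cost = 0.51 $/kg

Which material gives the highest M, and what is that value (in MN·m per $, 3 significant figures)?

Convert each candidate to consistent units, then evaluate M:
  polycarbonate: E = 2.351 GPa, ρ = 1210 kg/m³, cost = 4.850 $/kg
  copper: E = 124.1 GPa, ρ = 8906 kg/m³, cost = 6.600 $/kg
  GFRP laminate: E = 21.30 GPa, ρ = 1842 kg/m³, cost = 7.800 $/kg
  low-carbon steel: E = 205.9 GPa, ρ = 7801 kg/m³, cost = 0.5100 $/kg
  low-carbon steel: M = 51.8 MN·m per $
  copper: M = 2.11 MN·m per $
  GFRP laminate: M = 1.48 MN·m per $
  polycarbonate: M = 0.401 MN·m per $
Low-carbon steel ranks first.

low-carbon steel, M = 51.8 MN·m per $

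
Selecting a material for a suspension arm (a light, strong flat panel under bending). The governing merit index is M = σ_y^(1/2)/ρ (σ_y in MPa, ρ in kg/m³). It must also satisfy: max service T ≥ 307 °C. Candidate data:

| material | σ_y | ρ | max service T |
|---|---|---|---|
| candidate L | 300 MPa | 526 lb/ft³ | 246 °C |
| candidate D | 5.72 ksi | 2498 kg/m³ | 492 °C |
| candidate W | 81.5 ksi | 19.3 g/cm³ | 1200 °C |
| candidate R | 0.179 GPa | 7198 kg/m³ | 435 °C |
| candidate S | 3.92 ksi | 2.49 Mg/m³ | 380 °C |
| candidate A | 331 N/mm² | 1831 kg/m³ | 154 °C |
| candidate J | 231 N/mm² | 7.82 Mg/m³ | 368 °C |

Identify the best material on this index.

Screen on constraints: max service T ≥ 307 °C. Survivors: candidate D, candidate W, candidate R, candidate S, candidate J.
Convert each candidate to consistent units, then evaluate M:
  candidate D: σ_y = 39.44 MPa, ρ = 2498 kg/m³
  candidate W: σ_y = 561.9 MPa, ρ = 19300 kg/m³
  candidate R: σ_y = 179.0 MPa, ρ = 7198 kg/m³
  candidate S: σ_y = 27.03 MPa, ρ = 2490 kg/m³
  candidate J: σ_y = 231.0 MPa, ρ = 7820 kg/m³
  candidate D: M = 2.51×10⁻³
  candidate S: M = 2.09×10⁻³
  candidate J: M = 1.94×10⁻³
  candidate R: M = 1.86×10⁻³
  candidate W: M = 1.23×10⁻³
Candidate D has the largest M.

candidate D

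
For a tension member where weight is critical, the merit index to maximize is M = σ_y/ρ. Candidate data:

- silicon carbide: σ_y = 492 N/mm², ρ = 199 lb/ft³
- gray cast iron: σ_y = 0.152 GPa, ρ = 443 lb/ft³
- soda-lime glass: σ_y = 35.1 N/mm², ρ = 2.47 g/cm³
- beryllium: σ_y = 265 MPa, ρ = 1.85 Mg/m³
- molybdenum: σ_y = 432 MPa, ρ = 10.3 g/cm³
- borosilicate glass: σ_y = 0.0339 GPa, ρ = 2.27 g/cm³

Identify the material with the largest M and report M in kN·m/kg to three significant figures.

silicon carbide, M = 154 kN·m/kg

Normalizing units and computing the index:
  silicon carbide: σ_y = 492.0 MPa, ρ = 3188 kg/m³
  gray cast iron: σ_y = 152.0 MPa, ρ = 7096 kg/m³
  soda-lime glass: σ_y = 35.10 MPa, ρ = 2470 kg/m³
  beryllium: σ_y = 265.0 MPa, ρ = 1850 kg/m³
  molybdenum: σ_y = 432.0 MPa, ρ = 10300 kg/m³
  borosilicate glass: σ_y = 33.90 MPa, ρ = 2270 kg/m³
  silicon carbide: M = 154 kN·m/kg
  beryllium: M = 143 kN·m/kg
  molybdenum: M = 41.9 kN·m/kg
  gray cast iron: M = 21.4 kN·m/kg
  borosilicate glass: M = 14.9 kN·m/kg
  soda-lime glass: M = 14.2 kN·m/kg
The maximum is for silicon carbide.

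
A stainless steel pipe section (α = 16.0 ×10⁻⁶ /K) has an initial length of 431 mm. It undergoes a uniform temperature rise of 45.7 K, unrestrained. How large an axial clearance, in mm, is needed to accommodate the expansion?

ΔL = α·L₀·ΔT = 16.0×10⁻⁶ × 431 mm × 45.70 K = 0.315 mm.

0.315 mm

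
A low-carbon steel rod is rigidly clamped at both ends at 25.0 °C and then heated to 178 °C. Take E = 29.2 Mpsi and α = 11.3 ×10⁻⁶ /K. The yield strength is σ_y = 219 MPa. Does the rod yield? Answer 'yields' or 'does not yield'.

yields

E = 29.2 Mpsi = 201.3 GPa.
ΔT = 153.0 K. Constrained thermal stress σ = E·α·ΔT = 201.3×10³ MPa × 11.3×10⁻⁶ × 153.0 = 348 MPa (compressive).
Compare to σ_y = 219 MPa: σ ≥ σ_y, so it yields.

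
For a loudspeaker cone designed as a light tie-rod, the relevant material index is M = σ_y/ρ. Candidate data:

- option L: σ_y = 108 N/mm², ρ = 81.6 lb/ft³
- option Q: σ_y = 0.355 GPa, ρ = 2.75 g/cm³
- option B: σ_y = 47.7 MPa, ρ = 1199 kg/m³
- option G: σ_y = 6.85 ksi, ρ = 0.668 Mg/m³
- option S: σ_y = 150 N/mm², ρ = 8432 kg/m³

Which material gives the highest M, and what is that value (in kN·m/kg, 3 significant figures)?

In SI units:
  option L: σ_y = 108.0 MPa, ρ = 1307 kg/m³
  option Q: σ_y = 355.0 MPa, ρ = 2750 kg/m³
  option B: σ_y = 47.70 MPa, ρ = 1199 kg/m³
  option G: σ_y = 47.23 MPa, ρ = 668.0 kg/m³
  option S: σ_y = 150.0 MPa, ρ = 8432 kg/m³
  option Q: M = 129 kN·m/kg
  option L: M = 82.6 kN·m/kg
  option G: M = 70.7 kN·m/kg
  option B: M = 39.8 kN·m/kg
  option S: M = 17.8 kN·m/kg
Option Q ranks first.

option Q, M = 129 kN·m/kg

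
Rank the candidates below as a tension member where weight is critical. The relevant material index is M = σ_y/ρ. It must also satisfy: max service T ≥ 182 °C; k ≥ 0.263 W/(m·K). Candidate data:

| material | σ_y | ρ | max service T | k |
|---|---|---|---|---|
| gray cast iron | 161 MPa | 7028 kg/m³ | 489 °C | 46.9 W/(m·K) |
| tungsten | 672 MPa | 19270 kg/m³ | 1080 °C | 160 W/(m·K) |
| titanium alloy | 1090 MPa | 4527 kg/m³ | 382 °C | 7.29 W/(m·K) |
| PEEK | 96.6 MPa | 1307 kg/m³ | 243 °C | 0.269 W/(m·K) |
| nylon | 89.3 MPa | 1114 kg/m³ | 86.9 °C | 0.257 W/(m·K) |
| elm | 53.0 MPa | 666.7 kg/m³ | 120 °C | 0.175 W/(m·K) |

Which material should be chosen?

Screen on constraints: max service T ≥ 182 °C; k ≥ 0.263 W/(m·K). Survivors: gray cast iron, tungsten, titanium alloy, PEEK.
Evaluate M for each candidate:
  titanium alloy: M = 241 kN·m/kg
  PEEK: M = 73.9 kN·m/kg
  tungsten: M = 34.9 kN·m/kg
  gray cast iron: M = 22.9 kN·m/kg
The maximum is for titanium alloy.

titanium alloy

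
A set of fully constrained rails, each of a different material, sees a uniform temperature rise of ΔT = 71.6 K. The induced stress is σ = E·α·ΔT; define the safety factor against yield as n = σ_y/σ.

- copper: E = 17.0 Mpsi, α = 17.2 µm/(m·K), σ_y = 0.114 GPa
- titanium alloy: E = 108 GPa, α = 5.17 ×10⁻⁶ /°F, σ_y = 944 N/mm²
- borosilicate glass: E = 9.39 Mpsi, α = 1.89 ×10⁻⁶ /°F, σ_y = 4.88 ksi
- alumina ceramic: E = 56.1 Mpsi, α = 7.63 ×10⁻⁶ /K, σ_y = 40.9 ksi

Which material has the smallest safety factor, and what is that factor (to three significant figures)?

copper, n = 0.790

In consistent units (E in GPa, α in ×10⁻⁶/K, σ_y in MPa):
  copper: E = 117.2, α = 17.2, σ_y = 114.0 → σ = 144 MPa, n = 0.790
  titanium alloy: E = 108.0, α = 9.31, σ_y = 944.0 → σ = 72.0 MPa, n = 13.1
  borosilicate glass: E = 64.74, α = 3.40, σ_y = 33.65 → σ = 15.8 MPa, n = 2.13
  alumina ceramic: E = 386.8, α = 7.63, σ_y = 282.0 → σ = 211 MPa, n = 1.33
The minimum is copper at n = 0.790.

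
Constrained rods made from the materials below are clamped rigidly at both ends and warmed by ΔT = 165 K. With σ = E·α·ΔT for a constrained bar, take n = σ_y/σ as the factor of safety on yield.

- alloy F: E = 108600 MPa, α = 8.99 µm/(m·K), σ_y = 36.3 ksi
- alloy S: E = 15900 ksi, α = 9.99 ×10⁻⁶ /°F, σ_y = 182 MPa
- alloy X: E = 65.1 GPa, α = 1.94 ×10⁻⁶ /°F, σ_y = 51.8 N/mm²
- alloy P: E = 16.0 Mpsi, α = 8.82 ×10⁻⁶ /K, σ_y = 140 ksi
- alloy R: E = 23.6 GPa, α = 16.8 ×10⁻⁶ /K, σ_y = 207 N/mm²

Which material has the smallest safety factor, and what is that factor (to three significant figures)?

alloy S, n = 0.560

Per material, after unit conversion:
  alloy F: E = 108.6, α = 8.99, σ_y = 250.3 → σ = 161 MPa, n = 1.55
  alloy S: E = 109.6, α = 18.0, σ_y = 182.0 → σ = 325 MPa, n = 0.560
  alloy X: E = 65.10, α = 3.49, σ_y = 51.80 → σ = 37.5 MPa, n = 1.38
  alloy P: E = 110.3, α = 8.82, σ_y = 965.3 → σ = 161 MPa, n = 6.01
  alloy R: E = 23.60, α = 16.8, σ_y = 207.0 → σ = 65.4 MPa, n = 3.16
Alloy S has the lowest safety factor, n = 0.560.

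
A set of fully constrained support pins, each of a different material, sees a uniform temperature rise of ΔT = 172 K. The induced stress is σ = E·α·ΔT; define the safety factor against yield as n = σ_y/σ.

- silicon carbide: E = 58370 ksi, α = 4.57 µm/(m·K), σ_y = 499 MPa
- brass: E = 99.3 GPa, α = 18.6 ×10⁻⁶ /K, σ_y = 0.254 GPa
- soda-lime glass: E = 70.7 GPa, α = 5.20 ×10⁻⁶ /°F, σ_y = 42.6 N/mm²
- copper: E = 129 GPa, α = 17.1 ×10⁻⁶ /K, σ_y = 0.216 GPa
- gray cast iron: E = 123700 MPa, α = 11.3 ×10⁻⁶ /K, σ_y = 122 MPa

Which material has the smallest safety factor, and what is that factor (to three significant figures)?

With everything in SI (GPa, ×10⁻⁶/K, MPa):
  silicon carbide: E = 402.4, α = 4.57, σ_y = 499.0 → σ = 316 MPa, n = 1.58
  brass: E = 99.30, α = 18.6, σ_y = 254.0 → σ = 318 MPa, n = 0.800
  soda-lime glass: E = 70.70, α = 9.36, σ_y = 42.60 → σ = 114 MPa, n = 0.374
  copper: E = 129.0, α = 17.1, σ_y = 216.0 → σ = 379 MPa, n = 0.569
  gray cast iron: E = 123.7, α = 11.3, σ_y = 122.0 → σ = 240 MPa, n = 0.507
The minimum is soda-lime glass at n = 0.374.

soda-lime glass, n = 0.374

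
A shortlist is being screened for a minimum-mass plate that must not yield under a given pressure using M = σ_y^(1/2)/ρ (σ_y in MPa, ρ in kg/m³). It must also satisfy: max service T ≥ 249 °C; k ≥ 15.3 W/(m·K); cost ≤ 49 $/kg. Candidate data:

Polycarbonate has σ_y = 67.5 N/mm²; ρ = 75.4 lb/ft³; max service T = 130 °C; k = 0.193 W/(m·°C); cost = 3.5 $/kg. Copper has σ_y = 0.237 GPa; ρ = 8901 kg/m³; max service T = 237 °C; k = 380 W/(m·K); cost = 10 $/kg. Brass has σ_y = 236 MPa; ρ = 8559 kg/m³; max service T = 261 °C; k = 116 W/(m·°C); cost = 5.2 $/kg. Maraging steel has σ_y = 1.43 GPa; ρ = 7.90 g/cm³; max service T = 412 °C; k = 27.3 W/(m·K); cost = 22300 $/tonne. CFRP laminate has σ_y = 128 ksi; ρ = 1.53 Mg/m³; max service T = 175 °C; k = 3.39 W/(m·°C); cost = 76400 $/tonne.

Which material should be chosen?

Screen on constraints: max service T ≥ 249 °C; k ≥ 15.3 W/(m·K); cost ≤ 49 $/kg. Survivors: brass, maraging steel.
Putting every candidate on a common basis:
  brass: σ_y = 236.0 MPa, ρ = 8559 kg/m³
  maraging steel: σ_y = 1430 MPa, ρ = 7900 kg/m³
  maraging steel: M = 4.79×10⁻³
  brass: M = 1.79×10⁻³
Highest index: maraging steel.

maraging steel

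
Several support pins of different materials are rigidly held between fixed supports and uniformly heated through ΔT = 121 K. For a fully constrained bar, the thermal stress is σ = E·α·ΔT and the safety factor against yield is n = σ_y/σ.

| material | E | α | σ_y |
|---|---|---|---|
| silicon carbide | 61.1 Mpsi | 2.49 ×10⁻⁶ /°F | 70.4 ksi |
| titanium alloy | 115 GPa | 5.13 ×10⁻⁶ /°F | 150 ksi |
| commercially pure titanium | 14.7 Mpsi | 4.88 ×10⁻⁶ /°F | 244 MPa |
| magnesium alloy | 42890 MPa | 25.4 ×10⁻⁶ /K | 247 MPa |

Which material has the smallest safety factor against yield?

Converting E to GPa, α to ×10⁻⁶/K, σ_y to MPa, then σ and n for each:
  silicon carbide: E = 421.3, α = 4.48, σ_y = 485.4 → σ = 228 MPa, n = 2.12
  titanium alloy: E = 115.0, α = 9.23, σ_y = 1034 → σ = 128 MPa, n = 8.05
  commercially pure titanium: E = 101.4, α = 8.78, σ_y = 244.0 → σ = 108 MPa, n = 2.27
  magnesium alloy: E = 42.89, α = 25.4, σ_y = 247.0 → σ = 132 MPa, n = 1.87
The minimum is magnesium alloy at n = 1.87.

magnesium alloy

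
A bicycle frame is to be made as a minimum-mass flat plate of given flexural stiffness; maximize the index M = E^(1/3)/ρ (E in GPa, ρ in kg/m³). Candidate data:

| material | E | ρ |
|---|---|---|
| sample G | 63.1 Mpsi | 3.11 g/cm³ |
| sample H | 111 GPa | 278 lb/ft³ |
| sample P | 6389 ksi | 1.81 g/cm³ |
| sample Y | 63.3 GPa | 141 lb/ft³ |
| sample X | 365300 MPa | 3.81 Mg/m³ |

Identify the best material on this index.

Normalizing units and computing the index:
  sample G: E = 435.1 GPa, ρ = 3110 kg/m³
  sample H: E = 111.0 GPa, ρ = 4453 kg/m³
  sample P: E = 44.05 GPa, ρ = 1810 kg/m³
  sample Y: E = 63.30 GPa, ρ = 2259 kg/m³
  sample X: E = 365.3 GPa, ρ = 3810 kg/m³
  sample G: M = 2.44×10⁻³
  sample P: M = 1.95×10⁻³
  sample X: M = 1.88×10⁻³
  sample Y: M = 1.76×10⁻³
  sample H: M = 1.08×10⁻³
Sample G ranks first.

sample G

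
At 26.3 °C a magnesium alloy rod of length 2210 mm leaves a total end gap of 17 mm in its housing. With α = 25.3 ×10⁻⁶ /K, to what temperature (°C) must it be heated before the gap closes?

α·L₀·ΔT = 17.0 mm ⇒ ΔT = 17.0 / (25.3×10⁻⁶ × 2210.0) = 304.0 K.
T = 26.3 + 304.0 = 330.3 °C.

330 °C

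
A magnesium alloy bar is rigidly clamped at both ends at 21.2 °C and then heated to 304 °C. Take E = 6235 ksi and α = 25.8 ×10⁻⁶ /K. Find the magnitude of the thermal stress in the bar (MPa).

314 MPa

E = 6235 ksi = 42.99 GPa.
ΔT = 282.8 K. Constrained thermal stress σ = E·α·ΔT = 42.99×10³ MPa × 25.8×10⁻⁶ × 282.8 = 314 MPa (compressive).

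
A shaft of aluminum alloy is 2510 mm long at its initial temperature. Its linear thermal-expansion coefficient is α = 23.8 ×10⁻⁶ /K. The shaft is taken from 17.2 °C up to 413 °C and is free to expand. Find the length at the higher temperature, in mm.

ΔT = 413 − 17.2 = 395.8 K.
ΔL = α·L₀·ΔT = 23.8×10⁻⁶ × 2510 mm × 395.8 K = 23.6 mm.
L = L₀ + ΔL = 2510 + 23.6 = 2533.6 mm.

2533.6 mm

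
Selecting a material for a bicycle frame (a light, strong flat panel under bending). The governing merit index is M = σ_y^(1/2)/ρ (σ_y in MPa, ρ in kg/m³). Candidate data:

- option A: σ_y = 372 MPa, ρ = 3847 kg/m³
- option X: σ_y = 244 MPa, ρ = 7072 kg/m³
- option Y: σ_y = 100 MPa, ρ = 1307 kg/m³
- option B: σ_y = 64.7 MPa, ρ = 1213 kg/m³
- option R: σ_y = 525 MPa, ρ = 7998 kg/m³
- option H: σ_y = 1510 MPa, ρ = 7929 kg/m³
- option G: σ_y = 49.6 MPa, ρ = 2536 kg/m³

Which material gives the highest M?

Per-candidate index values:
  option Y: M = 7.65×10⁻³
  option B: M = 6.63×10⁻³
  option A: M = 5.01×10⁻³
  option H: M = 4.90×10⁻³
  option R: M = 2.86×10⁻³
  option G: M = 2.78×10⁻³
  option X: M = 2.21×10⁻³
Option Y ranks first.

option Y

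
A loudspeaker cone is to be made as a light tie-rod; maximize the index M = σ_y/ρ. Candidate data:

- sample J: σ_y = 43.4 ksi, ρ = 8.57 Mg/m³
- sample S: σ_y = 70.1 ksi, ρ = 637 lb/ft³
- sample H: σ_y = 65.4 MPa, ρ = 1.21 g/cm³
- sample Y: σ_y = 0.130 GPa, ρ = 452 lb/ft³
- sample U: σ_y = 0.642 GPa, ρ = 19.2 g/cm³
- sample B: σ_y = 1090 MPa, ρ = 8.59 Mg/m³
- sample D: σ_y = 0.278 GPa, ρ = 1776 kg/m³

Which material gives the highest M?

In SI units:
  sample J: σ_y = 299.2 MPa, ρ = 8570 kg/m³
  sample S: σ_y = 483.3 MPa, ρ = 10200 kg/m³
  sample H: σ_y = 65.40 MPa, ρ = 1210 kg/m³
  sample Y: σ_y = 130.0 MPa, ρ = 7240 kg/m³
  sample U: σ_y = 642.0 MPa, ρ = 19200 kg/m³
  sample B: σ_y = 1090 MPa, ρ = 8590 kg/m³
  sample D: σ_y = 278.0 MPa, ρ = 1776 kg/m³
  sample D: M = 157 kN·m/kg
  sample B: M = 127 kN·m/kg
  sample H: M = 54.0 kN·m/kg
  sample S: M = 47.4 kN·m/kg
  sample J: M = 34.9 kN·m/kg
  sample U: M = 33.4 kN·m/kg
  sample Y: M = 18.0 kN·m/kg
Sample D ranks first.

sample D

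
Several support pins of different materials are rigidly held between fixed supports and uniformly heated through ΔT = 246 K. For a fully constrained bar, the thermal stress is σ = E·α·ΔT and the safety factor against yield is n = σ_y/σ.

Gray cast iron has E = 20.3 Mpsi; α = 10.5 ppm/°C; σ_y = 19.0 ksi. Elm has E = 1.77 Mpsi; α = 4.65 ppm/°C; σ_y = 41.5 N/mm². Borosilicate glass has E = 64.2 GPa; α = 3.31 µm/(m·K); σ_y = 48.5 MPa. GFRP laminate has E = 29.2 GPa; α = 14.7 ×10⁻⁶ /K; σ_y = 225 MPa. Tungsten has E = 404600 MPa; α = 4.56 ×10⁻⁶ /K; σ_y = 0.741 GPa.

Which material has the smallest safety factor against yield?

gray cast iron

Converting E to GPa, α to ×10⁻⁶/K, σ_y to MPa, then σ and n for each:
  gray cast iron: E = 140.0, α = 10.5, σ_y = 131.0 → σ = 362 MPa, n = 0.362
  elm: E = 12.20, α = 4.65, σ_y = 41.50 → σ = 14.0 MPa, n = 2.97
  borosilicate glass: E = 64.20, α = 3.31, σ_y = 48.50 → σ = 52.3 MPa, n = 0.928
  GFRP laminate: E = 29.20, α = 14.7, σ_y = 225.0 → σ = 106 MPa, n = 2.13
  tungsten: E = 404.6, α = 4.56, σ_y = 741.0 → σ = 454 MPa, n = 1.63
Smallest n: gray cast iron with n = 0.362.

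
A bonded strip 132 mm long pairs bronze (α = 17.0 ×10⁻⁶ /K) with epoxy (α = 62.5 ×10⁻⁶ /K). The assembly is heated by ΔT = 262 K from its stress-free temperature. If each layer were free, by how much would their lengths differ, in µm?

Δα = |17.0 − 62.5|×10⁻⁶/K = 45.5×10⁻⁶/K.
ΔL_mismatch = Δα·L·ΔT = 45.5×10⁻⁶ × 132.0 mm × 262.0 K = 1570 µm.

1570 µm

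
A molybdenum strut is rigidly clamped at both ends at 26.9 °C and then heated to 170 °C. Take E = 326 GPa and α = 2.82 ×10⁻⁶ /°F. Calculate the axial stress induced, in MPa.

237 MPa

α = 2.82×10⁻⁶/°F × 9/5 = 5.08×10⁻⁶/K.
ΔT = 143.1 K. Constrained thermal stress σ = E·α·ΔT = 326.0×10³ MPa × 5.08×10⁻⁶ × 143.1 = 237 MPa (compressive).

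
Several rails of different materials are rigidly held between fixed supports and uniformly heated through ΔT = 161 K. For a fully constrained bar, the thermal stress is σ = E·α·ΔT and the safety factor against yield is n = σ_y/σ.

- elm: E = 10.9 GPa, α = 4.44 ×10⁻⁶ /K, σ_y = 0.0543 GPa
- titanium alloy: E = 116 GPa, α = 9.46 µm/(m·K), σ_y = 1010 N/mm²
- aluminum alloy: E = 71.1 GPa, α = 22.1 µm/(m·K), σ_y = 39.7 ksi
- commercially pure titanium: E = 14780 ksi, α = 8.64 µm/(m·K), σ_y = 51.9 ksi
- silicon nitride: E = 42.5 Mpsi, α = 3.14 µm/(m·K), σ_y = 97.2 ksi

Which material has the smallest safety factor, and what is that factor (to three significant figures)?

aluminum alloy, n = 1.08

Converting E to GPa, α to ×10⁻⁶/K, σ_y to MPa, then σ and n for each:
  elm: E = 10.90, α = 4.44, σ_y = 54.30 → σ = 7.79 MPa, n = 6.97
  titanium alloy: E = 116.0, α = 9.46, σ_y = 1010 → σ = 177 MPa, n = 5.72
  aluminum alloy: E = 71.10, α = 22.1, σ_y = 273.7 → σ = 253 MPa, n = 1.08
  commercially pure titanium: E = 101.9, α = 8.64, σ_y = 357.8 → σ = 142 MPa, n = 2.52
  silicon nitride: E = 293.0, α = 3.14, σ_y = 670.2 → σ = 148 MPa, n = 4.52
Smallest n: aluminum alloy with n = 1.08.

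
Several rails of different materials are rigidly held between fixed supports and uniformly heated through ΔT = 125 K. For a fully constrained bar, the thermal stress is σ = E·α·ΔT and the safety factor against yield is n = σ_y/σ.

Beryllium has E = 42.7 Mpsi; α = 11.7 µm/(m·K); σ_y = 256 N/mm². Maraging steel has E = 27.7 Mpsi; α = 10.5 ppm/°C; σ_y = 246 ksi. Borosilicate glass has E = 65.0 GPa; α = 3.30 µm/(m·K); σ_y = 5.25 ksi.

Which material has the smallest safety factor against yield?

beryllium

With everything in SI (GPa, ×10⁻⁶/K, MPa):
  beryllium: E = 294.4, α = 11.7, σ_y = 256.0 → σ = 431 MPa, n = 0.595
  maraging steel: E = 191.0, α = 10.5, σ_y = 1696 → σ = 251 MPa, n = 6.77
  borosilicate glass: E = 65.00, α = 3.30, σ_y = 36.20 → σ = 26.8 MPa, n = 1.35
Smallest n: beryllium with n = 0.595.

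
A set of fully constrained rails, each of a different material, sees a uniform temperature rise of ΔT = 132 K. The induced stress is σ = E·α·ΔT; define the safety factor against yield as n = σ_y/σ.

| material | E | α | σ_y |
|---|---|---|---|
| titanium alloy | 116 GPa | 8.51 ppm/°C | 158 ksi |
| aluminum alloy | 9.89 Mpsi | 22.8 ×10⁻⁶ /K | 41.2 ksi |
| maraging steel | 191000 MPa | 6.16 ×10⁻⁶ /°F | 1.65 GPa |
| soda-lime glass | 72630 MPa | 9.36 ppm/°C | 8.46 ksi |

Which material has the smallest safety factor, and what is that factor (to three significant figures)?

With everything in SI (GPa, ×10⁻⁶/K, MPa):
  titanium alloy: E = 116.0, α = 8.51, σ_y = 1089 → σ = 130 MPa, n = 8.36
  aluminum alloy: E = 68.19, α = 22.8, σ_y = 284.1 → σ = 205 MPa, n = 1.38
  maraging steel: E = 191.0, α = 11.1, σ_y = 1650 → σ = 280 MPa, n = 5.90
  soda-lime glass: E = 72.63, α = 9.36, σ_y = 58.33 → σ = 89.7 MPa, n = 0.650
Soda-lime glass has the lowest safety factor, n = 0.650.

soda-lime glass, n = 0.650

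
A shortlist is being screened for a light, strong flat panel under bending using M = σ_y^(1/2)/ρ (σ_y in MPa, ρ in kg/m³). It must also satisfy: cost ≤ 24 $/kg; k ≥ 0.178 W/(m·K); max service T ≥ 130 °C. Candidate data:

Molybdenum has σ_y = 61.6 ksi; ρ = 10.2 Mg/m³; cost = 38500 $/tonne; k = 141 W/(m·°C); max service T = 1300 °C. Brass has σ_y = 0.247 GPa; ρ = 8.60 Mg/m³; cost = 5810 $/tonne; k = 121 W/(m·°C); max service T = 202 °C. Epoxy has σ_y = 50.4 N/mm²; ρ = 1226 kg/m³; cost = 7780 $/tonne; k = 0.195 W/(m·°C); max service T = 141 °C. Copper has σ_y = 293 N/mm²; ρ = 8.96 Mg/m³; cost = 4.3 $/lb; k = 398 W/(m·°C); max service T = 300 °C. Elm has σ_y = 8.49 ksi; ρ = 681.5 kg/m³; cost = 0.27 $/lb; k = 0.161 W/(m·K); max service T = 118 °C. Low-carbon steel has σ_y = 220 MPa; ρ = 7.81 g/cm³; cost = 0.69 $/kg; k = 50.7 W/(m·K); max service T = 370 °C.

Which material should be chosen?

Screen on constraints: cost ≤ 24 $/kg; k ≥ 0.178 W/(m·K); max service T ≥ 130 °C. Survivors: brass, epoxy, copper, low-carbon steel.
Putting every candidate on a common basis:
  brass: σ_y = 247.0 MPa, ρ = 8600 kg/m³
  epoxy: σ_y = 50.40 MPa, ρ = 1226 kg/m³
  copper: σ_y = 293.0 MPa, ρ = 8960 kg/m³
  low-carbon steel: σ_y = 220.0 MPa, ρ = 7810 kg/m³
  epoxy: M = 5.79×10⁻³
  copper: M = 1.91×10⁻³
  low-carbon steel: M = 1.90×10⁻³
  brass: M = 1.83×10⁻³
The maximum is for epoxy.

epoxy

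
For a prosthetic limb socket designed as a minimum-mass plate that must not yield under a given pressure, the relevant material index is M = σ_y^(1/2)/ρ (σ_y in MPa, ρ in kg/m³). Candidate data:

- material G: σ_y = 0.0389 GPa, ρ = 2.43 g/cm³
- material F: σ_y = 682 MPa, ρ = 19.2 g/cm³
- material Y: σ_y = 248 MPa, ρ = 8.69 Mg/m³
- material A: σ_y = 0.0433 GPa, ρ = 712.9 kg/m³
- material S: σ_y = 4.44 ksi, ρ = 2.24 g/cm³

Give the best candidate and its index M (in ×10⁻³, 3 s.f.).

material A, M = 9.23×10⁻³

In SI units:
  material G: σ_y = 38.90 MPa, ρ = 2430 kg/m³
  material F: σ_y = 682.0 MPa, ρ = 19200 kg/m³
  material Y: σ_y = 248.0 MPa, ρ = 8690 kg/m³
  material A: σ_y = 43.30 MPa, ρ = 712.9 kg/m³
  material S: σ_y = 30.61 MPa, ρ = 2240 kg/m³
  material A: M = 9.23×10⁻³
  material G: M = 2.57×10⁻³
  material S: M = 2.47×10⁻³
  material Y: M = 1.81×10⁻³
  material F: M = 1.36×10⁻³
Material A ranks first.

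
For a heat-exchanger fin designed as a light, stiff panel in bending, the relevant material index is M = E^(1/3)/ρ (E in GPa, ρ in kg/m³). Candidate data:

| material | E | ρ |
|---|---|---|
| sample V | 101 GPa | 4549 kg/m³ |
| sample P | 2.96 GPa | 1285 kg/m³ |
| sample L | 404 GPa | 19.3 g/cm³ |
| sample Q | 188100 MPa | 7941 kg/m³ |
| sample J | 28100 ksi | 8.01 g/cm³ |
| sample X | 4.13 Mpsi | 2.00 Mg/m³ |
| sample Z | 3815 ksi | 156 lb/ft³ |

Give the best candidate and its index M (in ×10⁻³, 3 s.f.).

sample X, M = 1.53×10⁻³

Normalizing units and computing the index:
  sample V: E = 101.0 GPa, ρ = 4549 kg/m³
  sample P: E = 2.960 GPa, ρ = 1285 kg/m³
  sample L: E = 404.0 GPa, ρ = 19300 kg/m³
  sample Q: E = 188.1 GPa, ρ = 7941 kg/m³
  sample J: E = 193.7 GPa, ρ = 8010 kg/m³
  sample X: E = 28.48 GPa, ρ = 2000 kg/m³
  sample Z: E = 26.30 GPa, ρ = 2499 kg/m³
  sample X: M = 1.53×10⁻³
  sample Z: M = 1.19×10⁻³
  sample P: M = 1.12×10⁻³
  sample V: M = 1.02×10⁻³
  sample J: M = 0.722×10⁻³
  sample Q: M = 0.722×10⁻³
  sample L: M = 0.383×10⁻³
Sample X has the largest M.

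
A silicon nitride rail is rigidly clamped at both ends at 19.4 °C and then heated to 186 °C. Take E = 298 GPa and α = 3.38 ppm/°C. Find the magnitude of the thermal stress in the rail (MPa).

ΔT = 166.6 K. Constrained thermal stress σ = E·α·ΔT = 298.0×10³ MPa × 3.38×10⁻⁶ × 166.6 = 168 MPa (compressive).

168 MPa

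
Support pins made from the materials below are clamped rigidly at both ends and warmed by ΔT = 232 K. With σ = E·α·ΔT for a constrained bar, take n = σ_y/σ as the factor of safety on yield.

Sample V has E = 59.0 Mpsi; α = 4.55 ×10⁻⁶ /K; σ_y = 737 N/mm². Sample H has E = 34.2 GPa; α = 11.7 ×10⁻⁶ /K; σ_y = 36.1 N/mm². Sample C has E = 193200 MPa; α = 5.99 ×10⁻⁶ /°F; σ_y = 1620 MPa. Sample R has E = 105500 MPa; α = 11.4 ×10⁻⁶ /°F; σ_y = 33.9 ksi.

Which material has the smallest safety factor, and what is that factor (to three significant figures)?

sample H, n = 0.389

Converting E to GPa, α to ×10⁻⁶/K, σ_y to MPa, then σ and n for each:
  sample V: E = 406.8, α = 4.55, σ_y = 737.0 → σ = 429 MPa, n = 1.72
  sample H: E = 34.20, α = 11.7, σ_y = 36.10 → σ = 92.8 MPa, n = 0.389
  sample C: E = 193.2, α = 10.8, σ_y = 1620 → σ = 483 MPa, n = 3.35
  sample R: E = 105.5, α = 20.5, σ_y = 233.7 → σ = 502 MPa, n = 0.465
The minimum is sample H at n = 0.389.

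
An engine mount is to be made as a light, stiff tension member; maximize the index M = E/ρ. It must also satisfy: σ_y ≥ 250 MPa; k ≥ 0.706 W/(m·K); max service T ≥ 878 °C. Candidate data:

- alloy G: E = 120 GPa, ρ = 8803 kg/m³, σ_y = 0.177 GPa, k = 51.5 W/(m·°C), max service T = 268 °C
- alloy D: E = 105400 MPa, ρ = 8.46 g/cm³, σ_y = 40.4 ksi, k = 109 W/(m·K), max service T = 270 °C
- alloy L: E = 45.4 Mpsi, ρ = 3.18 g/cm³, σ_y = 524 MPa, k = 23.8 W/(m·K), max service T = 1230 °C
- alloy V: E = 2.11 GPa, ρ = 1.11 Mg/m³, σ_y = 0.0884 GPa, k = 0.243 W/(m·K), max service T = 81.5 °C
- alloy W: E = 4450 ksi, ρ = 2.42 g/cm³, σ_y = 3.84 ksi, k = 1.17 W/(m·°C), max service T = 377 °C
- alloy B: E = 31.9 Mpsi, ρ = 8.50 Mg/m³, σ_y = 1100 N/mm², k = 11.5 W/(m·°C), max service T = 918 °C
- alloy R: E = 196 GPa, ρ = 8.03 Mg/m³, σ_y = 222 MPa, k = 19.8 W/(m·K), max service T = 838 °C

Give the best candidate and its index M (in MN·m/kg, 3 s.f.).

alloy L, M = 98.4 MN·m/kg

Screen on constraints: σ_y ≥ 250 MPa; k ≥ 0.706 W/(m·K); max service T ≥ 878 °C. Survivors: alloy L, alloy B.
Convert each candidate to consistent units, then evaluate M:
  alloy L: E = 313.0 GPa, ρ = 3180 kg/m³
  alloy B: E = 219.9 GPa, ρ = 8500 kg/m³
  alloy L: M = 98.4 MN·m/kg
  alloy B: M = 25.9 MN·m/kg
Alloy L has the largest M.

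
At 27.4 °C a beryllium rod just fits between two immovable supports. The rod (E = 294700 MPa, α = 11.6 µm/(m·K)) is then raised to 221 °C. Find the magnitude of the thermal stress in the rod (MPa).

E = 294700 MPa = 294.7 GPa.
ΔT = 193.6 K. Constrained thermal stress σ = E·α·ΔT = 294.7×10³ MPa × 11.6×10⁻⁶ × 193.6 = 662 MPa (compressive).

662 MPa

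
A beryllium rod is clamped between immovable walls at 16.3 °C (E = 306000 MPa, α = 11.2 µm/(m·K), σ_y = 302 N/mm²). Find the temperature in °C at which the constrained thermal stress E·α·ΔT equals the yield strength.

104 °C

E = 306000 MPa = 306.0 GPa.
σ_y = 302 N/mm² = 302.0 MPa.
E·α·ΔT = 302.0 MPa ⇒ ΔT = 302.0 / (306.0×10³ × 11.2×10⁻⁶) = 88.12 K.
T = 16.3 + 88.12 = 104.4 °C.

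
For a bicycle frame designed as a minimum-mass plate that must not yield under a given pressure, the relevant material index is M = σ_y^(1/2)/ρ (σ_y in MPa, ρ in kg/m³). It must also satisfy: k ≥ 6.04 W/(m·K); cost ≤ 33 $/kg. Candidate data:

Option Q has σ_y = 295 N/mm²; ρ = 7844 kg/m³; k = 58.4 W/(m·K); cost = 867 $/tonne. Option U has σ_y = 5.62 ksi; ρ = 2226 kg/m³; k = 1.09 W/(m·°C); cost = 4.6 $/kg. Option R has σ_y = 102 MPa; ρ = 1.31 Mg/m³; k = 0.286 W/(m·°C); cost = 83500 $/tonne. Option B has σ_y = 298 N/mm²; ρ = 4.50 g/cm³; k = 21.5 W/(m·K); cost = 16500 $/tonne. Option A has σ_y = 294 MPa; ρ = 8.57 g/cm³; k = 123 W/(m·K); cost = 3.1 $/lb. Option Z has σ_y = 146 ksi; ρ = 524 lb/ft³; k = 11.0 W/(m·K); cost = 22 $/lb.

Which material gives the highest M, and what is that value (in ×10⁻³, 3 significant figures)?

Screen on constraints: k ≥ 6.04 W/(m·K); cost ≤ 33 $/kg. Survivors: option Q, option B, option A.
Normalizing units and computing the index:
  option Q: σ_y = 295.0 MPa, ρ = 7844 kg/m³
  option B: σ_y = 298.0 MPa, ρ = 4500 kg/m³
  option A: σ_y = 294.0 MPa, ρ = 8570 kg/m³
  option B: M = 3.84×10⁻³
  option Q: M = 2.19×10⁻³
  option A: M = 2.00×10⁻³
Highest index: option B.

option B, M = 3.84×10⁻³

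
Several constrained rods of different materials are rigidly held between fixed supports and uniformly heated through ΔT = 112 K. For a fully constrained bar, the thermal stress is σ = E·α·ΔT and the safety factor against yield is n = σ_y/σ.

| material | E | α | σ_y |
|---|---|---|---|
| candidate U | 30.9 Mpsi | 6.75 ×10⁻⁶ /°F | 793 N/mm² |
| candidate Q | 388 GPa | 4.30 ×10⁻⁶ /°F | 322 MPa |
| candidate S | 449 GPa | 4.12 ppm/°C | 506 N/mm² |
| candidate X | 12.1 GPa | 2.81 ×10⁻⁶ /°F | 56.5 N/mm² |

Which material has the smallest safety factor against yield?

Converting E to GPa, α to ×10⁻⁶/K, σ_y to MPa, then σ and n for each:
  candidate U: E = 213.0, α = 12.1, σ_y = 793.0 → σ = 290 MPa, n = 2.74
  candidate Q: E = 388.0, α = 7.74, σ_y = 322.0 → σ = 336 MPa, n = 0.957
  candidate S: E = 449.0, α = 4.12, σ_y = 506.0 → σ = 207 MPa, n = 2.44
  candidate X: E = 12.10, α = 5.06, σ_y = 56.50 → σ = 6.85 MPa, n = 8.24
Smallest n: candidate Q with n = 0.957.

candidate Q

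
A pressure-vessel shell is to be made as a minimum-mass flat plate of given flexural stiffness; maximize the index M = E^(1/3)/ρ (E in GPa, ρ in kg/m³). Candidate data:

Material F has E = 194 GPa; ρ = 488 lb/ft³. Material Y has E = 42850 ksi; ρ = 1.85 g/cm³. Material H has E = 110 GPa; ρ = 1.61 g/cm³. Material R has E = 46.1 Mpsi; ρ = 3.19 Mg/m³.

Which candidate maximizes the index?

material Y

Putting every candidate on a common basis:
  material F: E = 194.0 GPa, ρ = 7817 kg/m³
  material Y: E = 295.4 GPa, ρ = 1850 kg/m³
  material H: E = 110.0 GPa, ρ = 1610 kg/m³
  material R: E = 317.8 GPa, ρ = 3190 kg/m³
  material Y: M = 3.60×10⁻³
  material H: M = 2.98×10⁻³
  material R: M = 2.14×10⁻³
  material F: M = 0.741×10⁻³
The maximum is for material Y.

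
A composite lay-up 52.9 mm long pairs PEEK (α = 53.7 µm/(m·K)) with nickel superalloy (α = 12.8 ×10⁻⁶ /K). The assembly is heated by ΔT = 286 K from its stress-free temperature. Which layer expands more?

PEEK

α(PEEK) = 53.7×10⁻⁶/K vs α(nickel superalloy) = 12.8×10⁻⁶/K.
Higher α expands more for the same ΔT: PEEK.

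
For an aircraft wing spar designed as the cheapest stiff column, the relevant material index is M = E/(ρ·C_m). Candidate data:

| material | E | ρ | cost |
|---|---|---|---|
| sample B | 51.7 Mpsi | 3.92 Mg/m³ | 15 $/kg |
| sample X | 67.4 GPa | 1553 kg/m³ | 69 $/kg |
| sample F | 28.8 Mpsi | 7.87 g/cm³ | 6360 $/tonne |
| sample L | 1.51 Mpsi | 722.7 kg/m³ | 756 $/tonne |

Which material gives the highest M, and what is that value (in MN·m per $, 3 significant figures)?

sample L, M = 19.1 MN·m per $

Putting every candidate on a common basis:
  sample B: E = 356.5 GPa, ρ = 3920 kg/m³, cost = 15.00 $/kg
  sample X: E = 67.40 GPa, ρ = 1553 kg/m³, cost = 69.00 $/kg
  sample F: E = 198.6 GPa, ρ = 7870 kg/m³, cost = 6.360 $/kg
  sample L: E = 10.41 GPa, ρ = 722.7 kg/m³, cost = 0.7560 $/kg
  sample L: M = 19.1 MN·m per $
  sample B: M = 6.06 MN·m per $
  sample F: M = 3.97 MN·m per $
  sample X: M = 0.629 MN·m per $
The maximum is for sample L.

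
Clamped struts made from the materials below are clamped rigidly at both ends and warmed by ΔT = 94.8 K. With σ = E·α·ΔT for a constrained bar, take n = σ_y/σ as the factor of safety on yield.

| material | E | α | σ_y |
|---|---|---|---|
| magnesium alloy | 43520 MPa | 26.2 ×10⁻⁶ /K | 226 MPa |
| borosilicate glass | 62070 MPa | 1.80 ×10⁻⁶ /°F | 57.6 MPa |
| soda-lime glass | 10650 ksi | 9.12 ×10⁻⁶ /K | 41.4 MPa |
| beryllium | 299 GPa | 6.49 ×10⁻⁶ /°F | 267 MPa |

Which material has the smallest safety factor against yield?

soda-lime glass

With everything in SI (GPa, ×10⁻⁶/K, MPa):
  magnesium alloy: E = 43.52, α = 26.2, σ_y = 226.0 → σ = 108 MPa, n = 2.09
  borosilicate glass: E = 62.07, α = 3.24, σ_y = 57.60 → σ = 19.1 MPa, n = 3.02
  soda-lime glass: E = 73.43, α = 9.12, σ_y = 41.40 → σ = 63.5 MPa, n = 0.652
  beryllium: E = 299.0, α = 11.7, σ_y = 267.0 → σ = 331 MPa, n = 0.806
Soda-lime glass has the lowest safety factor, n = 0.652.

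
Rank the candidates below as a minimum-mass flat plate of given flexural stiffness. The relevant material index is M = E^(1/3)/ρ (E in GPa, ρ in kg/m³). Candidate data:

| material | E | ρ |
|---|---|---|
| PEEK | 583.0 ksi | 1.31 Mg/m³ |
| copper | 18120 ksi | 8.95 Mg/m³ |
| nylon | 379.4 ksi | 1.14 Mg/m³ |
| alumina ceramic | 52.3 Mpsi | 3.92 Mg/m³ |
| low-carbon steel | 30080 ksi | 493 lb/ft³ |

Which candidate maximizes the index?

Normalizing units and computing the index:
  PEEK: E = 4.020 GPa, ρ = 1310 kg/m³
  copper: E = 124.9 GPa, ρ = 8950 kg/m³
  nylon: E = 2.616 GPa, ρ = 1140 kg/m³
  alumina ceramic: E = 360.6 GPa, ρ = 3920 kg/m³
  low-carbon steel: E = 207.4 GPa, ρ = 7897 kg/m³
  alumina ceramic: M = 1.82×10⁻³
  PEEK: M = 1.21×10⁻³
  nylon: M = 1.21×10⁻³
  low-carbon steel: M = 0.750×10⁻³
  copper: M = 0.559×10⁻³
Alumina ceramic ranks first.

alumina ceramic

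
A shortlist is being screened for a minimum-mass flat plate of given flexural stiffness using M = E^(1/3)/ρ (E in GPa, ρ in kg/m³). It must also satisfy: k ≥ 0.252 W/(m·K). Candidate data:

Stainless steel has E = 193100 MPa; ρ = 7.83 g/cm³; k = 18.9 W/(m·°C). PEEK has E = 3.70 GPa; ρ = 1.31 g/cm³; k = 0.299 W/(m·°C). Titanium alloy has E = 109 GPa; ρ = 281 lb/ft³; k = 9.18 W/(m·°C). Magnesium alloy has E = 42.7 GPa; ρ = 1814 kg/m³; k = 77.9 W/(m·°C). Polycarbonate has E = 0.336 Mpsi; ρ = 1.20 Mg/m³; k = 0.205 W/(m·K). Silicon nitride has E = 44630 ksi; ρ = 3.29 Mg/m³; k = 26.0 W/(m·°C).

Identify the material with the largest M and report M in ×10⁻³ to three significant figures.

Screen on constraints: k ≥ 0.252 W/(m·K). Survivors: stainless steel, PEEK, titanium alloy, magnesium alloy, silicon nitride.
After converting to SI:
  stainless steel: E = 193.1 GPa, ρ = 7830 kg/m³
  PEEK: E = 3.700 GPa, ρ = 1310 kg/m³
  titanium alloy: E = 109.0 GPa, ρ = 4501 kg/m³
  magnesium alloy: E = 42.70 GPa, ρ = 1814 kg/m³
  silicon nitride: E = 307.7 GPa, ρ = 3290 kg/m³
  silicon nitride: M = 2.05×10⁻³
  magnesium alloy: M = 1.93×10⁻³
  PEEK: M = 1.18×10⁻³
  titanium alloy: M = 1.06×10⁻³
  stainless steel: M = 0.738×10⁻³
Silicon nitride has the largest M.

silicon nitride, M = 2.05×10⁻³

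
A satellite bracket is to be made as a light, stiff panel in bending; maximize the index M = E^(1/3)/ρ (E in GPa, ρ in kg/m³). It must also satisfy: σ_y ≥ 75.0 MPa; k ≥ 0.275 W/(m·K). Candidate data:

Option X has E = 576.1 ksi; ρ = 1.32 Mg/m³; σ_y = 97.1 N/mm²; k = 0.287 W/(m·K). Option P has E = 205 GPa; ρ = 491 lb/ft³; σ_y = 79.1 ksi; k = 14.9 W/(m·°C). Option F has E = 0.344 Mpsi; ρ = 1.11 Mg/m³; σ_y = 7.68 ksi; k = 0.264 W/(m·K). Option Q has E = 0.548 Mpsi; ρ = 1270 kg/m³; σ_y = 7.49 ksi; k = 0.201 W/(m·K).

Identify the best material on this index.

option X

Screen on constraints: σ_y ≥ 75.0 MPa; k ≥ 0.275 W/(m·K). Survivors: option X, option P.
In SI units:
  option X: E = 3.972 GPa, ρ = 1320 kg/m³
  option P: E = 205.0 GPa, ρ = 7865 kg/m³
  option X: M = 1.20×10⁻³
  option P: M = 0.750×10⁻³
Option X ranks first.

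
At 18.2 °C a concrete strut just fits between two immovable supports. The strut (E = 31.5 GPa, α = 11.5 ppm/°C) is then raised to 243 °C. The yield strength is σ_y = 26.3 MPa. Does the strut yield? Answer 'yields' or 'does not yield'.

yields

ΔT = 224.8 K. Constrained thermal stress σ = E·α·ΔT = 31.50×10³ MPa × 11.5×10⁻⁶ × 224.8 = 81.4 MPa (compressive).
Compare to σ_y = 26.3 MPa: σ ≥ σ_y, so it yields.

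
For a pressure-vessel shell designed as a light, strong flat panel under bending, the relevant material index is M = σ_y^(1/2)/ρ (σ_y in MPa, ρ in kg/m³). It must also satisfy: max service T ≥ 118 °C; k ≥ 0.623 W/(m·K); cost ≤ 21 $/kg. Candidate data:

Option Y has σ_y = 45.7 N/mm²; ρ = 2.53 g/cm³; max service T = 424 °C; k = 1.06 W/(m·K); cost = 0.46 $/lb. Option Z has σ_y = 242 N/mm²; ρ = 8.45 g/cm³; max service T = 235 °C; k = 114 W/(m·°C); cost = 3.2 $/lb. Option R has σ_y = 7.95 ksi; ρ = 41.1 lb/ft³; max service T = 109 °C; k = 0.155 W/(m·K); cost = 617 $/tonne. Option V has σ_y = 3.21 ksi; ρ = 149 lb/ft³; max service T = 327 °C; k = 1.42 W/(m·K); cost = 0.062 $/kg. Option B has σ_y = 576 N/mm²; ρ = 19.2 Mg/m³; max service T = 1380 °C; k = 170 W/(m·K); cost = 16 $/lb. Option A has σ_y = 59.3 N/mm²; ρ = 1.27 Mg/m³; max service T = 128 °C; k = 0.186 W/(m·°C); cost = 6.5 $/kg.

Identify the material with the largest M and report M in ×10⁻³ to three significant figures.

option Y, M = 2.67×10⁻³

Screen on constraints: max service T ≥ 118 °C; k ≥ 0.623 W/(m·K); cost ≤ 21 $/kg. Survivors: option Y, option Z, option V.
Normalizing units and computing the index:
  option Y: σ_y = 45.70 MPa, ρ = 2530 kg/m³
  option Z: σ_y = 242.0 MPa, ρ = 8450 kg/m³
  option V: σ_y = 22.13 MPa, ρ = 2387 kg/m³
  option Y: M = 2.67×10⁻³
  option V: M = 1.97×10⁻³
  option Z: M = 1.84×10⁻³
Option Y has the largest M.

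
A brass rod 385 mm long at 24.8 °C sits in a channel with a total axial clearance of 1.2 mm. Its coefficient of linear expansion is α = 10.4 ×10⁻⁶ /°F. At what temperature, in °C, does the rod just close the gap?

191 °C

α = 10.4×10⁻⁶/°F × 9/5 = 18.7×10⁻⁶/K.
α·L₀·ΔT = 1.2 mm ⇒ ΔT = 1.2 / (18.7×10⁻⁶ × 385.0) = 166.5 K.
T = 24.8 + 166.5 = 191.3 °C.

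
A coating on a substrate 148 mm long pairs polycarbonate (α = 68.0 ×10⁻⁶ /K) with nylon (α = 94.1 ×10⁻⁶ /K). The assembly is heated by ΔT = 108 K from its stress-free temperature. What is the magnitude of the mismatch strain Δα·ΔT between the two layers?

2.82×10⁻³

Δα = |68.0 − 94.1|×10⁻⁶/K = 26.1×10⁻⁶/K.
Mismatch strain = Δα·ΔT = 26.1×10⁻⁶ × 108.0 = 2.82×10⁻³.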